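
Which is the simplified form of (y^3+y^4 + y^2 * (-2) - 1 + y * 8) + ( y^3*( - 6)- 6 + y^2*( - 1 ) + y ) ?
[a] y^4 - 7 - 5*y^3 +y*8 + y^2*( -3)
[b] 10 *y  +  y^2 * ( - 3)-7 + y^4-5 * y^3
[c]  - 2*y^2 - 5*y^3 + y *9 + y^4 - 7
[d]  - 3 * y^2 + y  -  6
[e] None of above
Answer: e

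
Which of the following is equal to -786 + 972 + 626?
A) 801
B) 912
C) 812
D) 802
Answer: C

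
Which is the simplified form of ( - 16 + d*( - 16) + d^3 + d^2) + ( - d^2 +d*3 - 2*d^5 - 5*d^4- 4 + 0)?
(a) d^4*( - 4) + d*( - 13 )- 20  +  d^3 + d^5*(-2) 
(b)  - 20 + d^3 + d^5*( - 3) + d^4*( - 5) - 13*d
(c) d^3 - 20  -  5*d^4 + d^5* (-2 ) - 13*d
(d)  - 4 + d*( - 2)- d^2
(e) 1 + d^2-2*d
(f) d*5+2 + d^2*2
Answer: c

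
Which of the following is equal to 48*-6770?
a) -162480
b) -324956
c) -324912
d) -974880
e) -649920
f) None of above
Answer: f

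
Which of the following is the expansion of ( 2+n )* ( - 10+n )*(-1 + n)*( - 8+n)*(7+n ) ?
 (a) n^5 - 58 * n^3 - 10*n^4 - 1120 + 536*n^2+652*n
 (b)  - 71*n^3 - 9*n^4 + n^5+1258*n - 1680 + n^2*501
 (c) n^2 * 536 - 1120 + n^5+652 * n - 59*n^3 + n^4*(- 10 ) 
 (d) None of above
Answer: c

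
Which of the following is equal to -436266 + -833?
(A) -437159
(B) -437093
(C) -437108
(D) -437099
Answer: D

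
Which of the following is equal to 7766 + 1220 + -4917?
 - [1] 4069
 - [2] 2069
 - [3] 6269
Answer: 1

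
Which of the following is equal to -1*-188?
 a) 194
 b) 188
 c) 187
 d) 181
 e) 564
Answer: b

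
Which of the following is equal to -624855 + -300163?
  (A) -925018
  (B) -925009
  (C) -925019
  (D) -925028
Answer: A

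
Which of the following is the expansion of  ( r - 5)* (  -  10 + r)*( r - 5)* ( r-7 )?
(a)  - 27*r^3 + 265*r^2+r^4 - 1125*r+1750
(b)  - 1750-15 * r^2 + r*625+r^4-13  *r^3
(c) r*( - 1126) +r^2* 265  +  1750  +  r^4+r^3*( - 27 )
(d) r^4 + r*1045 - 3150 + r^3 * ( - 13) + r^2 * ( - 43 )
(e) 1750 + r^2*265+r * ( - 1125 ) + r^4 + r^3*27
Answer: a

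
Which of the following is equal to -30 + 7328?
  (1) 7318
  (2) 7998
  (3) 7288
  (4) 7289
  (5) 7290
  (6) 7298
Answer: 6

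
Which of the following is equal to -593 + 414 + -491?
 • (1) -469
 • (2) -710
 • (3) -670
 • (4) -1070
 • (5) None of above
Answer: 3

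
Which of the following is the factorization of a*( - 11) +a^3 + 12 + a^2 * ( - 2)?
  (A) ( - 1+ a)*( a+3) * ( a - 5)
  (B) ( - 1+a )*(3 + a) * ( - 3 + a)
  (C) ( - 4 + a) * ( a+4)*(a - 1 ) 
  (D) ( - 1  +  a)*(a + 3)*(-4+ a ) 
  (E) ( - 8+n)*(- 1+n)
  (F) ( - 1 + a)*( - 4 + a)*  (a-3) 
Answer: D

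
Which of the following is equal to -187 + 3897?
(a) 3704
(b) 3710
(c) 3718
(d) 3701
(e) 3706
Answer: b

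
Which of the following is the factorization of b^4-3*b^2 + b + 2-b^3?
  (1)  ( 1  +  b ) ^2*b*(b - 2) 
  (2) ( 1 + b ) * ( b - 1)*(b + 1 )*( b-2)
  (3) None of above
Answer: 2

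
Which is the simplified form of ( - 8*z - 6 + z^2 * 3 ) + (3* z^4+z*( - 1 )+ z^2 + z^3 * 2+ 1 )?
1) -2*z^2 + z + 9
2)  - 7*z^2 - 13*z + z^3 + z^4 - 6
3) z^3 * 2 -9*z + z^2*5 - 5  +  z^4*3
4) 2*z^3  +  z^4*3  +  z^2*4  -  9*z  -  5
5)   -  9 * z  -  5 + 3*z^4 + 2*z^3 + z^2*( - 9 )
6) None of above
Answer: 4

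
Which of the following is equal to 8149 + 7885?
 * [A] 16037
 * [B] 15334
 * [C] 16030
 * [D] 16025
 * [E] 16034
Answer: E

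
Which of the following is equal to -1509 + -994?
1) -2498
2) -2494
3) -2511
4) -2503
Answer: 4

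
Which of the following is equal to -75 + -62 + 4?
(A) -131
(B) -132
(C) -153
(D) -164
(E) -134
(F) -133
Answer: F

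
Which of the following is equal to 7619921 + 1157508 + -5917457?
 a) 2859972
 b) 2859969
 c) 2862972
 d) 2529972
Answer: a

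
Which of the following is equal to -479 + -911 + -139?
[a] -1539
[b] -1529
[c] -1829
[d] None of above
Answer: b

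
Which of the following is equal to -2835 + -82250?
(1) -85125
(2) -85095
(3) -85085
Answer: 3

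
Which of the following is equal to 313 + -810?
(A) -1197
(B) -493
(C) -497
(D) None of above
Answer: C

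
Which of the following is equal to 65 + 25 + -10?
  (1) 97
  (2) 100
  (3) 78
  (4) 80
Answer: 4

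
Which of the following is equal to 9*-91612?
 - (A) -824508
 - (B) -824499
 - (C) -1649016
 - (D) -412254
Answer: A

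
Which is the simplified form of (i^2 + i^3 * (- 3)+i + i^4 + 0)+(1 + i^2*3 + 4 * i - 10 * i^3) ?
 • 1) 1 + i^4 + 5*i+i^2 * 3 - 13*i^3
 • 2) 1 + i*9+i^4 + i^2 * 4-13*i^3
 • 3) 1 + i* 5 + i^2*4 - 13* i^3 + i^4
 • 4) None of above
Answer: 3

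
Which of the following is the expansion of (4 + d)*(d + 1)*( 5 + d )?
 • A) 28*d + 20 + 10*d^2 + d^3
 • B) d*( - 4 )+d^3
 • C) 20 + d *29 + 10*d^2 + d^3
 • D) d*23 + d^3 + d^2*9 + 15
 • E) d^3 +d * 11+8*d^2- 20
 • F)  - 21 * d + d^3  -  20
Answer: C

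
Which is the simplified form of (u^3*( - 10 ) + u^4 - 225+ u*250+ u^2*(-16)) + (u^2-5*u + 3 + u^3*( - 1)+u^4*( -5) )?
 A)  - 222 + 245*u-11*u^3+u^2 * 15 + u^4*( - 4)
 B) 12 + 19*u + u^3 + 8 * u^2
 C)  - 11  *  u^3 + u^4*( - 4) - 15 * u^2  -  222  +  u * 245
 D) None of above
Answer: C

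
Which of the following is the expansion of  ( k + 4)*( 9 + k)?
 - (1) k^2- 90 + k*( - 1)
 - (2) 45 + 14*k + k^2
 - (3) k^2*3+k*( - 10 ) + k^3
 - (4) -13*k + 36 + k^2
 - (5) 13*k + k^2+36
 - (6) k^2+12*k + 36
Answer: 5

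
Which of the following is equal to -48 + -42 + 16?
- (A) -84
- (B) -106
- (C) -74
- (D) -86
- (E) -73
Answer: C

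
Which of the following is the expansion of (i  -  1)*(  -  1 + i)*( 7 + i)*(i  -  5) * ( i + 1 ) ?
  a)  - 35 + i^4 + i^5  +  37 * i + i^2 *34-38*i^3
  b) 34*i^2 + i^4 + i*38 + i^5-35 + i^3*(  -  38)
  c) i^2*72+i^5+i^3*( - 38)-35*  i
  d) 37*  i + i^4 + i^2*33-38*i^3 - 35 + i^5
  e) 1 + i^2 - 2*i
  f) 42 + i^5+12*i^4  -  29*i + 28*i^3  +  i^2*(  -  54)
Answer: a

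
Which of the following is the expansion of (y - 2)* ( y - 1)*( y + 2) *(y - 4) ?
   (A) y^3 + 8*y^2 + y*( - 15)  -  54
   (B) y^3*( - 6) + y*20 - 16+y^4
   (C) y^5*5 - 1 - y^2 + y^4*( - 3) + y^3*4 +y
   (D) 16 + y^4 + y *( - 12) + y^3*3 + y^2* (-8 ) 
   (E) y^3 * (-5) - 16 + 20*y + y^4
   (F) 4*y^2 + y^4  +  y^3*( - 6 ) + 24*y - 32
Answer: E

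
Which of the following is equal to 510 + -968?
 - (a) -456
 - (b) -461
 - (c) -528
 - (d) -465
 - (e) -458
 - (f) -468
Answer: e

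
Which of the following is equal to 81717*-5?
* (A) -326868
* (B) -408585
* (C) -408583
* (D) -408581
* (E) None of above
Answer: B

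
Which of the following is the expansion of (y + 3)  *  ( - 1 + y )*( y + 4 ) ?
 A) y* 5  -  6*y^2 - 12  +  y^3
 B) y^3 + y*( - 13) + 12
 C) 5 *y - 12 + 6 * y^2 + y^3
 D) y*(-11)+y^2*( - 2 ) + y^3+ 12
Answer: C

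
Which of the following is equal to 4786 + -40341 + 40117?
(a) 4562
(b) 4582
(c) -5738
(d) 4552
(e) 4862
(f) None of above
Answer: a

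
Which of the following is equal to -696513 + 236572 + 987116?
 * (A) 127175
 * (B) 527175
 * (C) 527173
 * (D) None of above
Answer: B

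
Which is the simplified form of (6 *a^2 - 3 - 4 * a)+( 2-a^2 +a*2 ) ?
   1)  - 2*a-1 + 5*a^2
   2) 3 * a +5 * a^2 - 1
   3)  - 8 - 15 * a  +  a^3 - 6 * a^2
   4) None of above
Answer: 1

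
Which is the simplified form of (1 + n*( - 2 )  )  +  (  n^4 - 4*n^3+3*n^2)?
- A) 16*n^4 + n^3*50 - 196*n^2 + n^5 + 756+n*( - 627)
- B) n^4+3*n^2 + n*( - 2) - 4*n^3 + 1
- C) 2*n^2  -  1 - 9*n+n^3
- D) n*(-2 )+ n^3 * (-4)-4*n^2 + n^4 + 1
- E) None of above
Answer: B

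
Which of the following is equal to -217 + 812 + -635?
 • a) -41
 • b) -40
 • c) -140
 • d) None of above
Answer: b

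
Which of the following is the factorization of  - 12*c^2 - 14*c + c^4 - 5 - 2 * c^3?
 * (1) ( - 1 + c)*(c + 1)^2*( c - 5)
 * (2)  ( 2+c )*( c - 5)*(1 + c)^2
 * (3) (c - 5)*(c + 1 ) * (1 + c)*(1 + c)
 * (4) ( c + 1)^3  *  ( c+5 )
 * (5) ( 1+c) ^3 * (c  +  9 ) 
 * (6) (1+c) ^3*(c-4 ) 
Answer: 3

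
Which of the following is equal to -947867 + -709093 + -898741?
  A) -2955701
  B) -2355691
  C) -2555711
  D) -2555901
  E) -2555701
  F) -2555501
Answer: E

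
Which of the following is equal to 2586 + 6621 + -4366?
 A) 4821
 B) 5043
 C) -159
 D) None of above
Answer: D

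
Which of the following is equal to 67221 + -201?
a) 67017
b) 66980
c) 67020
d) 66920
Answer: c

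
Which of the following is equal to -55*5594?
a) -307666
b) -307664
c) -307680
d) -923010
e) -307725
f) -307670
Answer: f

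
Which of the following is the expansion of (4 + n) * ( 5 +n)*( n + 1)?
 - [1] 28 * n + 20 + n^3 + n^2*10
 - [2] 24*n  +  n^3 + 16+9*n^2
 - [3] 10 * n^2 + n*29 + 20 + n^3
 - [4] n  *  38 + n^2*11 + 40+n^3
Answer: 3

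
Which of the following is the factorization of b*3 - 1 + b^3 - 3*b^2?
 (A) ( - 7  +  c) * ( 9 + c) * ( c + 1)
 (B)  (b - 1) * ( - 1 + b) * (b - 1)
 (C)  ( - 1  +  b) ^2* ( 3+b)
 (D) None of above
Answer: B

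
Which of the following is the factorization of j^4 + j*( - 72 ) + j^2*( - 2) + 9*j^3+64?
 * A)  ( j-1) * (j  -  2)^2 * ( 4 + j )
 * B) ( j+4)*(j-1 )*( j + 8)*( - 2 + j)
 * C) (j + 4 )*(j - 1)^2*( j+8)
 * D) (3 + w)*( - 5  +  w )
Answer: B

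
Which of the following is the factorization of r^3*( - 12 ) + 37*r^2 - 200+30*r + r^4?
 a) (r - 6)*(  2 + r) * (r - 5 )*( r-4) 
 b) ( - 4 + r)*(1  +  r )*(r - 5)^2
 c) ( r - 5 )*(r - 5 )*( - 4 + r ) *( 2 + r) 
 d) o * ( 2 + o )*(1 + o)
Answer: c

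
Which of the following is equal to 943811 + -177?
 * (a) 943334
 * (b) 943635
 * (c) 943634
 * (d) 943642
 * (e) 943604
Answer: c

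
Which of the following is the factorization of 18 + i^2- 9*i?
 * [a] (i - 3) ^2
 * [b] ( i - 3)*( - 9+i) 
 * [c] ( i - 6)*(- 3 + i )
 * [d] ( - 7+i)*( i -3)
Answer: c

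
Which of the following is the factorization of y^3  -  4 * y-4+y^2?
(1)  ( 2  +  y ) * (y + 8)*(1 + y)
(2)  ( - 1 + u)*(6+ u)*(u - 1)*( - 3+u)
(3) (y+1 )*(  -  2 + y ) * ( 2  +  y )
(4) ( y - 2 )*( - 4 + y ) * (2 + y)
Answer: 3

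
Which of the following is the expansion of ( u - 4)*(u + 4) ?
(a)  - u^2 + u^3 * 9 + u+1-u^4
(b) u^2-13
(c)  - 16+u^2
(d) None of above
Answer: c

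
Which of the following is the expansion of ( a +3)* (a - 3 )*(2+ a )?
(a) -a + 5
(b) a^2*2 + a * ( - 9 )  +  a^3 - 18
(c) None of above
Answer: b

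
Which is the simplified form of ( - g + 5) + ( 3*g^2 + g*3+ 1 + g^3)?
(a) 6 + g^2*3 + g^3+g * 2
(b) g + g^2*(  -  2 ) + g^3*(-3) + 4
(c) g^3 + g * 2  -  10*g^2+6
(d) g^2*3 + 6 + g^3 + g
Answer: a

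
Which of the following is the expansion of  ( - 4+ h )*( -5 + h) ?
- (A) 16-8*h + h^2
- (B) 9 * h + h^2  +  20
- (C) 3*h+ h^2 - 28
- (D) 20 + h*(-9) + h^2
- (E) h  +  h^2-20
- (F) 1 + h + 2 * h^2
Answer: D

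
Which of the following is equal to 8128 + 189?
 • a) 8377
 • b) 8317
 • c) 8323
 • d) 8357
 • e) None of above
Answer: b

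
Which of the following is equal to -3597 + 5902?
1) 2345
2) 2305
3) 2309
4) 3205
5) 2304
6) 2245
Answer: 2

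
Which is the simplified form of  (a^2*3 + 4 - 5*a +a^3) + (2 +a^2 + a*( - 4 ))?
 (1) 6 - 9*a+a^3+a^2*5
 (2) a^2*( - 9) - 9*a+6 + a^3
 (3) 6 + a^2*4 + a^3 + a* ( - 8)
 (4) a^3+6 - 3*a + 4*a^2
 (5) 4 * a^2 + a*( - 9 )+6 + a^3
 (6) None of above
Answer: 5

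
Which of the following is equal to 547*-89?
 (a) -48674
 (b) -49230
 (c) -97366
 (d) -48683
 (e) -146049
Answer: d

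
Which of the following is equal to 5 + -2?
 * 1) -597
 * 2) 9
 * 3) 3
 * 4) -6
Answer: 3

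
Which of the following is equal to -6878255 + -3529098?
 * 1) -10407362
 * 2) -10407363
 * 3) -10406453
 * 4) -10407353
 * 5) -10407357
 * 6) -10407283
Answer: 4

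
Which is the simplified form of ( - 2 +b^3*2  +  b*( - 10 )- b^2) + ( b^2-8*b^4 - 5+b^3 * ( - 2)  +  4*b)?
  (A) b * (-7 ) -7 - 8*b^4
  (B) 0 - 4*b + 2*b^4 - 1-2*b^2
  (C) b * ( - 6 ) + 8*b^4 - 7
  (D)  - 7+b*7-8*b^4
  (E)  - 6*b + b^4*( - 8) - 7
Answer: E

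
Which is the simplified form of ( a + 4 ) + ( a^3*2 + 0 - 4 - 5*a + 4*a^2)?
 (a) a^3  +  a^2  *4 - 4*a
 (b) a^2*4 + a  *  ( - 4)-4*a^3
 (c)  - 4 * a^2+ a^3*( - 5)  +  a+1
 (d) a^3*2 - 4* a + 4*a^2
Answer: d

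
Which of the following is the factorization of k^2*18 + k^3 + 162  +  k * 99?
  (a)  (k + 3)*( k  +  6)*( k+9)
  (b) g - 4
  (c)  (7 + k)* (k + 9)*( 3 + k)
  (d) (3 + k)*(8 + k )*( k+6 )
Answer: a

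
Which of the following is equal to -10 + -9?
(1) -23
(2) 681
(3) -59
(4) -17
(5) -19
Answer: 5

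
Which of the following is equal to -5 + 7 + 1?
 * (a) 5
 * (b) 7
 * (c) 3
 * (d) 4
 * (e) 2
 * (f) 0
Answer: c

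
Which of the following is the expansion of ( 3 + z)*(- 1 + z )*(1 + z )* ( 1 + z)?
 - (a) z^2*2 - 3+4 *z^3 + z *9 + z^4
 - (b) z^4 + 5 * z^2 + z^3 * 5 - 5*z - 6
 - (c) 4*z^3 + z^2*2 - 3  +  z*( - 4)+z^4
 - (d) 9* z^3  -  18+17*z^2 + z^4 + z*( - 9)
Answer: c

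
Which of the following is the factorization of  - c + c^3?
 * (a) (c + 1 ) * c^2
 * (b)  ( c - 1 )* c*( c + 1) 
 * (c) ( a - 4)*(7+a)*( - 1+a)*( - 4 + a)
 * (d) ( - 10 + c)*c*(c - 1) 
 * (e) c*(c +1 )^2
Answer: b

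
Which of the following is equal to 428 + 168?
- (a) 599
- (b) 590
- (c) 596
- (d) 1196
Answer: c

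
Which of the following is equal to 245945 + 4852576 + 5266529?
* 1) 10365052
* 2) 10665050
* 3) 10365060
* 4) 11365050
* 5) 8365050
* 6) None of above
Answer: 6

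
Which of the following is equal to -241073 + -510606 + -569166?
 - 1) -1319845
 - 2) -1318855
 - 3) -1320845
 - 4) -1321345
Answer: 3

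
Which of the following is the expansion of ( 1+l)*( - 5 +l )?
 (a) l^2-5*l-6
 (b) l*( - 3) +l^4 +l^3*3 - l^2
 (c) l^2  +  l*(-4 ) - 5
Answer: c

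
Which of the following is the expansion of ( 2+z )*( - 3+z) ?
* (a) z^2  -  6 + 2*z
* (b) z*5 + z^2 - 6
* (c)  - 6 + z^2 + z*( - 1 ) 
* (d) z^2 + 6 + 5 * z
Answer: c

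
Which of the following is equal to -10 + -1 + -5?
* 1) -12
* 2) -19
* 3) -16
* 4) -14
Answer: 3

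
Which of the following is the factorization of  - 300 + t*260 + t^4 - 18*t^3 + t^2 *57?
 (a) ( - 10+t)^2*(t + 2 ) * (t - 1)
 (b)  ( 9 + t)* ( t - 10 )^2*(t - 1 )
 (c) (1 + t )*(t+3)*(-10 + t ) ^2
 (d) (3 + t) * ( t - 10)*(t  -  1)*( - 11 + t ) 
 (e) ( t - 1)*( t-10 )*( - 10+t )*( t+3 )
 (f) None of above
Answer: e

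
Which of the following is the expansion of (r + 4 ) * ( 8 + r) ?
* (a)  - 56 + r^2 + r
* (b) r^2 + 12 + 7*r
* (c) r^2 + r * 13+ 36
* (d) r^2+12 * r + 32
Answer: d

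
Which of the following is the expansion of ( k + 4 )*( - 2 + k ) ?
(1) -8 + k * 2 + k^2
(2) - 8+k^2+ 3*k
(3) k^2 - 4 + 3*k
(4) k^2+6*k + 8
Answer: 1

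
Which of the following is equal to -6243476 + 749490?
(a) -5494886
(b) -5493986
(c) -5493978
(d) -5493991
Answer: b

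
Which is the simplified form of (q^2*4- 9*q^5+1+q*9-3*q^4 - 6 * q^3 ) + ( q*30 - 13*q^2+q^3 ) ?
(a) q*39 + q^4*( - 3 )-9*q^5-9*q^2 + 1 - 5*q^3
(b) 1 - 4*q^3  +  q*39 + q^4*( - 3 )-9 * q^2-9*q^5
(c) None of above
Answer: a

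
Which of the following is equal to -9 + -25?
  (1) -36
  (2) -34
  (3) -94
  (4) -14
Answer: 2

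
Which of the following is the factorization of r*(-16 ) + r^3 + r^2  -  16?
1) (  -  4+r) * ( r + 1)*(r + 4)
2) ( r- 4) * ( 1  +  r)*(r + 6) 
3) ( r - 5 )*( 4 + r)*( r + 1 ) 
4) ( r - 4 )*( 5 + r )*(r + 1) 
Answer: 1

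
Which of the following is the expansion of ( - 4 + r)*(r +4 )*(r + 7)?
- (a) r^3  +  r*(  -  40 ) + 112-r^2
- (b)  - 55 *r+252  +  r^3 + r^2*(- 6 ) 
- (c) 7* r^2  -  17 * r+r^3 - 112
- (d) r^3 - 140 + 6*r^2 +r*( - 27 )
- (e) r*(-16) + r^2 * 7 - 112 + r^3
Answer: e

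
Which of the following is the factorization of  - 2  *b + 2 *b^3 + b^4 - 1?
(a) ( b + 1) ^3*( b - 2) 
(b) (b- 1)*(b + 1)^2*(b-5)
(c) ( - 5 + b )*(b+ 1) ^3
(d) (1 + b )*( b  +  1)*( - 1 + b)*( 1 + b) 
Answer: d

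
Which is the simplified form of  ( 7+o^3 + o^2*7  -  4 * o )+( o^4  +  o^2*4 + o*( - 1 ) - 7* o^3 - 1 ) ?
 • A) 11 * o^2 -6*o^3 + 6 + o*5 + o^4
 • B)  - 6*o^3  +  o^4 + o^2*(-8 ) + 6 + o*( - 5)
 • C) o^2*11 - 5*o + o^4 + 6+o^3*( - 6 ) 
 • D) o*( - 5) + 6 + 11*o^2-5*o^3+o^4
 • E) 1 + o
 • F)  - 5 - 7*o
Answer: C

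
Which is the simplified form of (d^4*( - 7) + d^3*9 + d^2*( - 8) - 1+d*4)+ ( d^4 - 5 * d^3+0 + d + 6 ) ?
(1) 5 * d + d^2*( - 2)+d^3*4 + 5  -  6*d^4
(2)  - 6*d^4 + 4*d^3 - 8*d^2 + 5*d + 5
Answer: 2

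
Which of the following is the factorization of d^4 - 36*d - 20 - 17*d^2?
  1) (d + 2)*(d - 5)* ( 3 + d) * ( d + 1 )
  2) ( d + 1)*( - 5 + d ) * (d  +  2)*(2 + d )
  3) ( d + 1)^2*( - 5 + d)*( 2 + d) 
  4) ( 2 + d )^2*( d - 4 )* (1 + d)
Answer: 2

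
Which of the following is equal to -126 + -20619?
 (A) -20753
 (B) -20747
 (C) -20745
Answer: C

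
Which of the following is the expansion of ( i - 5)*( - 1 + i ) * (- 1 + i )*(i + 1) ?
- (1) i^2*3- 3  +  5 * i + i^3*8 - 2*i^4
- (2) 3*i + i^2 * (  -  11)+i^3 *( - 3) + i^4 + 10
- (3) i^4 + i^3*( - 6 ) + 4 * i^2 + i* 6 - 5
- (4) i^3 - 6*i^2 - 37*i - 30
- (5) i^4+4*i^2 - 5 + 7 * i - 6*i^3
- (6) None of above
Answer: 3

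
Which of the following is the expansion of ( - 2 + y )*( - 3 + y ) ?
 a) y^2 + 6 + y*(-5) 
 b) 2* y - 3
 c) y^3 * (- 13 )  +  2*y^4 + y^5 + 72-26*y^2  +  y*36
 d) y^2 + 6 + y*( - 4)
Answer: a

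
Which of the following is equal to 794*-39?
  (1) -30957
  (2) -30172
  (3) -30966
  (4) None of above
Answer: 3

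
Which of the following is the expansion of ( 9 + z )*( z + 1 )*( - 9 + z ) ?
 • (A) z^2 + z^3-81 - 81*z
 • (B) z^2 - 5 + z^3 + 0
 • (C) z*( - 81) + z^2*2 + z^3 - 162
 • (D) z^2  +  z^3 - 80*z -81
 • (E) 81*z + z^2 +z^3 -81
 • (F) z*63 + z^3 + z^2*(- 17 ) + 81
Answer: A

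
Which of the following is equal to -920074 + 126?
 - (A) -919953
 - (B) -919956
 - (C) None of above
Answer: C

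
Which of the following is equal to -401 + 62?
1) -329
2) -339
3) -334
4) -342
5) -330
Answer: 2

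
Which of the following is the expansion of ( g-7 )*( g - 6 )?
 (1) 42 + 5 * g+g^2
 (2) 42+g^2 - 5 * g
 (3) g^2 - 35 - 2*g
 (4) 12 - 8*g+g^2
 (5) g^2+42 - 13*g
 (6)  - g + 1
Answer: 5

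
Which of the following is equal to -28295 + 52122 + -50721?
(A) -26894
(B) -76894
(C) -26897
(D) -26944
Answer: A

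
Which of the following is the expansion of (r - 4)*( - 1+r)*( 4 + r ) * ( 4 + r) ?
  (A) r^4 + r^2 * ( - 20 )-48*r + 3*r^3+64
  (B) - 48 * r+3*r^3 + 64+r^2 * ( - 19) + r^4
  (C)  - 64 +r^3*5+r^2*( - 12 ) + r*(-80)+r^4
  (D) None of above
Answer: A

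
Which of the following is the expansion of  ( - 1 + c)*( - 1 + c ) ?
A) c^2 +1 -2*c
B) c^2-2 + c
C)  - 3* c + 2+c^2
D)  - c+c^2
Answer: A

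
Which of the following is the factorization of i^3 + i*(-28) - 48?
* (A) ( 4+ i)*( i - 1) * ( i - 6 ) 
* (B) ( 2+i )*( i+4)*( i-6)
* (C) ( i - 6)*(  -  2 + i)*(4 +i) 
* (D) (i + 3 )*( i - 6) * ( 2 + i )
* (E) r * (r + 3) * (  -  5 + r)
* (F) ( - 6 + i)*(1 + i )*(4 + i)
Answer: B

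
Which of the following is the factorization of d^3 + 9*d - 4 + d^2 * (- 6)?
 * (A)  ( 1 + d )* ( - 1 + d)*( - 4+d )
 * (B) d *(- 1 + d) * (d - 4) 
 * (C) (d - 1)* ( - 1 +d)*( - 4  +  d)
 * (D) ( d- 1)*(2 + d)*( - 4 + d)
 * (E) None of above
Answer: C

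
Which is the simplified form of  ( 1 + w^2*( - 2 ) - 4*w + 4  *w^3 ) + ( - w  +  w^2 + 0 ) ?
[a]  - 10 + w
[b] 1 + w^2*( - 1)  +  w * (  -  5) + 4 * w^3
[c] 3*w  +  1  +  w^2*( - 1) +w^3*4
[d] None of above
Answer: b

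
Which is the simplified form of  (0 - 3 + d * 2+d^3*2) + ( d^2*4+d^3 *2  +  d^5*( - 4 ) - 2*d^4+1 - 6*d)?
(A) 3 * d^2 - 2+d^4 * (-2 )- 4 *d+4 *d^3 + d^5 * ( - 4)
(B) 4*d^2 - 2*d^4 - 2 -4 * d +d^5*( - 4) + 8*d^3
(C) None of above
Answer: C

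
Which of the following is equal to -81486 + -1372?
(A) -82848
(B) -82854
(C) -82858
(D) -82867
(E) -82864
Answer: C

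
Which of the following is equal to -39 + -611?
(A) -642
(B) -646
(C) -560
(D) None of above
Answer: D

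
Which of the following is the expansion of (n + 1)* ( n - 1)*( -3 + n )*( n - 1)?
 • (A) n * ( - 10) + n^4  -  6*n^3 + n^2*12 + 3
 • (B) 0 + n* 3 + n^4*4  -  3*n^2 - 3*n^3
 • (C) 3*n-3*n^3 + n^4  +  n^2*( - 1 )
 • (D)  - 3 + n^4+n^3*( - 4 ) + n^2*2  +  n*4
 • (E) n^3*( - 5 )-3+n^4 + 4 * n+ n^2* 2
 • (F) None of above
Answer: D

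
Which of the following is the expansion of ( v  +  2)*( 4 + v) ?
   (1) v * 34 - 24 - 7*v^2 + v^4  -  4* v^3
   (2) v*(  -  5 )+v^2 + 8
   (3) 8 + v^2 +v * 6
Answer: 3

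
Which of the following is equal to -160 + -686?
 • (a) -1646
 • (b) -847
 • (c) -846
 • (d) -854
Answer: c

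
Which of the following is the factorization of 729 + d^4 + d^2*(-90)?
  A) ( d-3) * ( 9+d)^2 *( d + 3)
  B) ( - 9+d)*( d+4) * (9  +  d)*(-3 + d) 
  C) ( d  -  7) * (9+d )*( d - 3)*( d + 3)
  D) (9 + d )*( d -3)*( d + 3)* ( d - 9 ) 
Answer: D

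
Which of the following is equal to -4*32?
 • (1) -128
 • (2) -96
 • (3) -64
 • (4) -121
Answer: 1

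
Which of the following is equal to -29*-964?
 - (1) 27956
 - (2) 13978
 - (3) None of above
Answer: 1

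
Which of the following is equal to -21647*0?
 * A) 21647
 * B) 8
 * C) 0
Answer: C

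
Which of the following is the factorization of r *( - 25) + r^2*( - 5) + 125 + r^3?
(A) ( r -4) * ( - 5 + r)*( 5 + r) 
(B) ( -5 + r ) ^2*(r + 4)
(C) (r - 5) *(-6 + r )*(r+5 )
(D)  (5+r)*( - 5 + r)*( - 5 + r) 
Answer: D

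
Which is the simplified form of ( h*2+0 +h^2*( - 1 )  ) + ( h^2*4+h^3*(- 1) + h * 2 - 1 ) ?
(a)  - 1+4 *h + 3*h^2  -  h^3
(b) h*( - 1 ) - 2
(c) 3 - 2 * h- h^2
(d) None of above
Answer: a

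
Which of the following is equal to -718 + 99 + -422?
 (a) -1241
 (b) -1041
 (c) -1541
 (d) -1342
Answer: b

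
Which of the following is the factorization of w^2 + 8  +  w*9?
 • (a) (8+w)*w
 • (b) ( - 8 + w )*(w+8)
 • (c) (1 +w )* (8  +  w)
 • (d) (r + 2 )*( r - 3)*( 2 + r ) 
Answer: c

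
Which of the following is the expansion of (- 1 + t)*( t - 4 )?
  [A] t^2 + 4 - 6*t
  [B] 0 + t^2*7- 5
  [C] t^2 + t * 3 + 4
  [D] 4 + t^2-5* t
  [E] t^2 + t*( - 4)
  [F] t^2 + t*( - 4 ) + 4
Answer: D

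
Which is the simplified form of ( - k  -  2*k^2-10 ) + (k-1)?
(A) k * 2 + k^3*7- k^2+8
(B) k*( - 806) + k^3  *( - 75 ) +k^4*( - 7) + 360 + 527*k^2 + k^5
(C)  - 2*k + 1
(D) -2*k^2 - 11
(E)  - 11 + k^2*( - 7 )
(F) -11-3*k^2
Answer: D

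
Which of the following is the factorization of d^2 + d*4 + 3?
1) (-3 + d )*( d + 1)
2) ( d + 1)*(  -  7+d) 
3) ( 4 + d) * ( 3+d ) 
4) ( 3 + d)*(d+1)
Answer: 4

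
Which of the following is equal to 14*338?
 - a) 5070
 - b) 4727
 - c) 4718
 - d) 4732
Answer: d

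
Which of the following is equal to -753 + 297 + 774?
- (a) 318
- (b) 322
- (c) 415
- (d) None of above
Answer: a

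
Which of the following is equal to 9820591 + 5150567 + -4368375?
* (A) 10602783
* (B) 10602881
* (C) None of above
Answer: A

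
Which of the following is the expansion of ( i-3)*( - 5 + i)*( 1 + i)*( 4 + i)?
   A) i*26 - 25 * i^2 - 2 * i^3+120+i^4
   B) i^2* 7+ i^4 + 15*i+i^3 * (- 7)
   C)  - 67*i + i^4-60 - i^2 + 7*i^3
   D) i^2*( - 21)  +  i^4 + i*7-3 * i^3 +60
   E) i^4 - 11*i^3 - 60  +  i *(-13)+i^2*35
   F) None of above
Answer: F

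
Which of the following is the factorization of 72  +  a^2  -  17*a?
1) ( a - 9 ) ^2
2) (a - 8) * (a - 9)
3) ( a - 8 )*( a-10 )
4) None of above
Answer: 2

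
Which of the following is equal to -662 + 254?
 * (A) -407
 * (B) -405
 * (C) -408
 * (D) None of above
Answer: C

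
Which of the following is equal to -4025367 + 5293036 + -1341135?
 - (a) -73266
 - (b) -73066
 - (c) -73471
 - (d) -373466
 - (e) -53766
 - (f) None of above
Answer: f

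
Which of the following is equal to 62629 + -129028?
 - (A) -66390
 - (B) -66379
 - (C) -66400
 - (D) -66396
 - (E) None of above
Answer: E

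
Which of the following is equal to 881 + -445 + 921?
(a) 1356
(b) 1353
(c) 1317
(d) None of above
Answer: d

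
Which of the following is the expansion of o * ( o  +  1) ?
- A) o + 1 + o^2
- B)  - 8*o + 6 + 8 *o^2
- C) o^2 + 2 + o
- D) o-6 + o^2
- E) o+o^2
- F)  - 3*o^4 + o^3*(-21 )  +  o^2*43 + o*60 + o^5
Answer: E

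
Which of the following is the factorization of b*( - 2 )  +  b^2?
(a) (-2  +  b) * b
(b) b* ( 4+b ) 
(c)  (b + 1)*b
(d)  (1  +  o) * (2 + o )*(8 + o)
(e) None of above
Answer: a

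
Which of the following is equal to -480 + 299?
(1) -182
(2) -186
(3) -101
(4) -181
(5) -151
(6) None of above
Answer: 4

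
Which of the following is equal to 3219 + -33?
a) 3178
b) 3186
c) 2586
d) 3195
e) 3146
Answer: b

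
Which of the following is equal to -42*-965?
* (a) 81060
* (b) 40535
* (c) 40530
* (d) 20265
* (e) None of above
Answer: c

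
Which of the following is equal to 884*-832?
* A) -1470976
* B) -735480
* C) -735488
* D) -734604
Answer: C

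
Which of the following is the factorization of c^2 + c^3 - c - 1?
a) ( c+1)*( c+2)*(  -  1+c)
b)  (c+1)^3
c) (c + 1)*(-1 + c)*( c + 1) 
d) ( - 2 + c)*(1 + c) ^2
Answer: c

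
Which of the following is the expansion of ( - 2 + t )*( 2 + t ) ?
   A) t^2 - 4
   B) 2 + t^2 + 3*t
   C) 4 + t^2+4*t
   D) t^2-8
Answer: A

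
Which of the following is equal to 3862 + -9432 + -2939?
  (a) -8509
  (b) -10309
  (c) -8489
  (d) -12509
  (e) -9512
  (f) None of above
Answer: a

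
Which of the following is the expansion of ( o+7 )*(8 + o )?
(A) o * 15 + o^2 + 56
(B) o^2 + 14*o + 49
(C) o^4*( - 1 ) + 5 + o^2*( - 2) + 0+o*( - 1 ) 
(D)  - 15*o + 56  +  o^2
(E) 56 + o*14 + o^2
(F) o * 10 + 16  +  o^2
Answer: A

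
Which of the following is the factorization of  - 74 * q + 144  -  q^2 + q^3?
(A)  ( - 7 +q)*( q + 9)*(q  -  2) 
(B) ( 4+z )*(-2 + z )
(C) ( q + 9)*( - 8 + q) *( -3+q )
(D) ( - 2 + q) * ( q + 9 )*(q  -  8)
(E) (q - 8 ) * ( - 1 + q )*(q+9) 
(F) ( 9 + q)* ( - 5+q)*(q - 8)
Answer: D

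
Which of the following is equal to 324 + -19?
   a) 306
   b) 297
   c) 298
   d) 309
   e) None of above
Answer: e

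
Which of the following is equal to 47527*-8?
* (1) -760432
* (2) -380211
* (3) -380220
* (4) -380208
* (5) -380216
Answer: 5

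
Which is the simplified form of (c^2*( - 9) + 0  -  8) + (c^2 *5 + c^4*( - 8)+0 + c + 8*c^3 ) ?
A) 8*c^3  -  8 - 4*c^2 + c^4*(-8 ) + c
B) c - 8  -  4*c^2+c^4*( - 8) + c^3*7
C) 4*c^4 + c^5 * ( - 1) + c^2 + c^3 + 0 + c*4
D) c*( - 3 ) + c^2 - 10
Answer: A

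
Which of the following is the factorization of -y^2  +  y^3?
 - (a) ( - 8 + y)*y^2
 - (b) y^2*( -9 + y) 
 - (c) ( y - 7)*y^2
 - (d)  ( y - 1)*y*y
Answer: d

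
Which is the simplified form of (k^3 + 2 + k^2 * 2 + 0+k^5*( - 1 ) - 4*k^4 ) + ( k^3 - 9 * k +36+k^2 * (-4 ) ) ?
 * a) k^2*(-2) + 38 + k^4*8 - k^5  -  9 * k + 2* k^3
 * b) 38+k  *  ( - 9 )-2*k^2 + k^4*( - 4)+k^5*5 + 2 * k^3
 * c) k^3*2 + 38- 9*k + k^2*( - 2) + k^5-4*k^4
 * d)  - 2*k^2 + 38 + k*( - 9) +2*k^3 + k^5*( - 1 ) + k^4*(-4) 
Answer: d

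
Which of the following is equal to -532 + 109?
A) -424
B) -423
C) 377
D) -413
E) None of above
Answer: B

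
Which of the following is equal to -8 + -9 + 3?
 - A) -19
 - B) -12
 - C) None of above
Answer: C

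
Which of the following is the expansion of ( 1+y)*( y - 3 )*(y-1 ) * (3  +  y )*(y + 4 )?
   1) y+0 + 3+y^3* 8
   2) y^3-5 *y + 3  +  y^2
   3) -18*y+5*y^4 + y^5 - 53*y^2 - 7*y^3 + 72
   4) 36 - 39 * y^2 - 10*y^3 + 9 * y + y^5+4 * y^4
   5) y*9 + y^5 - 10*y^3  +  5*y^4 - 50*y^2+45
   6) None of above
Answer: 6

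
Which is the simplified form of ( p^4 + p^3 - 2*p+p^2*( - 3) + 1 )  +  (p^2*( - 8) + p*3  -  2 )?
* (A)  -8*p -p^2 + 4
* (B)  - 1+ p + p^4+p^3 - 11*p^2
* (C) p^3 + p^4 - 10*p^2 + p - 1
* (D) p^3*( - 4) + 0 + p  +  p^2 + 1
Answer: B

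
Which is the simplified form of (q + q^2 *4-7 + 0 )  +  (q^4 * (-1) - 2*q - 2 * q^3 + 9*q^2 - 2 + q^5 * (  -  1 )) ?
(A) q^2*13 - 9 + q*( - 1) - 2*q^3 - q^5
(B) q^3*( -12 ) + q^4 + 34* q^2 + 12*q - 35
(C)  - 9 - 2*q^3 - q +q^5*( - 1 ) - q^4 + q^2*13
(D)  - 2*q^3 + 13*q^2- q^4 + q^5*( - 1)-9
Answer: C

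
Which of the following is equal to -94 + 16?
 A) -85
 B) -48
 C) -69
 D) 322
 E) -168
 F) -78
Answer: F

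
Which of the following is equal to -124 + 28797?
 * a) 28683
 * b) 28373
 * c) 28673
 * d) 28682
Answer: c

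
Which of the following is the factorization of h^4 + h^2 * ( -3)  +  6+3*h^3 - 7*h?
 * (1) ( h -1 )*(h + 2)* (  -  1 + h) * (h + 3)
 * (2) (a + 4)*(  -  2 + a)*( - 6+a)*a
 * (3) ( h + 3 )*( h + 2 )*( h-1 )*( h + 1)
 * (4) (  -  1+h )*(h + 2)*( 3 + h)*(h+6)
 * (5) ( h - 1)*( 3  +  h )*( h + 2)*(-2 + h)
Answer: 1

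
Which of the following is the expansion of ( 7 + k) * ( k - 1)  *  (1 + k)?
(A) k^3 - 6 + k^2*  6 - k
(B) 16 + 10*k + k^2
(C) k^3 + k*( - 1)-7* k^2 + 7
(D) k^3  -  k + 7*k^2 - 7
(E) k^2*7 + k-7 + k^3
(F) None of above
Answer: D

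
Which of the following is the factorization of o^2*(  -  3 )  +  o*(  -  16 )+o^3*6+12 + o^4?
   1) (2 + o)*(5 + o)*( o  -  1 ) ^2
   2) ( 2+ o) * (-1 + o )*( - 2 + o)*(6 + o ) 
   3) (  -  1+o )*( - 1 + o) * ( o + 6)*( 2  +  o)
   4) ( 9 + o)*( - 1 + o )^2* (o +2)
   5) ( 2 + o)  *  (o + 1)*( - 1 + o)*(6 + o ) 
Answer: 3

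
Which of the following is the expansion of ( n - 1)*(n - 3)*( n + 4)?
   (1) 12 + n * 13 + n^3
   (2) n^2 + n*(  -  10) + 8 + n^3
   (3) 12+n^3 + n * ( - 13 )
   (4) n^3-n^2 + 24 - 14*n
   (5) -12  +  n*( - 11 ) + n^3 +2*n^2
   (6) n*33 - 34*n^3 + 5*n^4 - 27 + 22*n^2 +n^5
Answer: 3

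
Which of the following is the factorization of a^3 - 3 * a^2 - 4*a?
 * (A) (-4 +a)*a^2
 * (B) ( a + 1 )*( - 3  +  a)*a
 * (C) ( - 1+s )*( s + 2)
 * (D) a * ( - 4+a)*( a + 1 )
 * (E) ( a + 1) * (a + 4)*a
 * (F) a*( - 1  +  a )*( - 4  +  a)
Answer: D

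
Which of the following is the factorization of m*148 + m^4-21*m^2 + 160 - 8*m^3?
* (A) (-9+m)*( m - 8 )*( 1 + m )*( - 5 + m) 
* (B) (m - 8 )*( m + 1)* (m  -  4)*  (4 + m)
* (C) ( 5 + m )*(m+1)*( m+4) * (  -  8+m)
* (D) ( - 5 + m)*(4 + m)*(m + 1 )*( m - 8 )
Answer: D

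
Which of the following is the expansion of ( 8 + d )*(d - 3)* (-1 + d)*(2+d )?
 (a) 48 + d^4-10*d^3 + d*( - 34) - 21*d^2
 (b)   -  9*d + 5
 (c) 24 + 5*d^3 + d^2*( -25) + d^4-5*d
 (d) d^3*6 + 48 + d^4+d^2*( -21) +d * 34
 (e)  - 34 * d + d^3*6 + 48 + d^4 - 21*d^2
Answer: e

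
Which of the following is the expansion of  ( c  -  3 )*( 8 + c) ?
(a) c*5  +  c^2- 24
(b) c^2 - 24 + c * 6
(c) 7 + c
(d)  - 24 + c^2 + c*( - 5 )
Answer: a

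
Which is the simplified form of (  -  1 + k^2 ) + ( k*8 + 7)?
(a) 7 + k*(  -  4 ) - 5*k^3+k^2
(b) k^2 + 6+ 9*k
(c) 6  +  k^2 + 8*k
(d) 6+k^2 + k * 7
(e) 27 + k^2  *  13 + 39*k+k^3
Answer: c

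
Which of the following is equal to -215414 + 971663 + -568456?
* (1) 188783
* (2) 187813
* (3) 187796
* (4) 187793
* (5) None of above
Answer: 4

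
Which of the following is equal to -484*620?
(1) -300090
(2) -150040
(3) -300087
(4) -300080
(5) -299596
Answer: 4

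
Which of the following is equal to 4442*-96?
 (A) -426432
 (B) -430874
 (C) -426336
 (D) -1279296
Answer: A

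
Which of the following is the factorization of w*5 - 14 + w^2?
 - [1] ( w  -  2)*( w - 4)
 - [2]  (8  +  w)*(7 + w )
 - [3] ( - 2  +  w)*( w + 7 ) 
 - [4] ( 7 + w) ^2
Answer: 3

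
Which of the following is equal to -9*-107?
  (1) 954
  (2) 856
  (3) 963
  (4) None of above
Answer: 3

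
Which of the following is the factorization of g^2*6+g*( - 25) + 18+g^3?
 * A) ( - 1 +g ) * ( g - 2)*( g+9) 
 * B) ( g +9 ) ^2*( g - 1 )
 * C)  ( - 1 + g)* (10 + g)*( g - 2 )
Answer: A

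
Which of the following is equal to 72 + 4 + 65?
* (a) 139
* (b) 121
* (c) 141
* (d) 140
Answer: c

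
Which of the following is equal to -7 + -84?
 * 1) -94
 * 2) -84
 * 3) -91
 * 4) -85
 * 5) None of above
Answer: 3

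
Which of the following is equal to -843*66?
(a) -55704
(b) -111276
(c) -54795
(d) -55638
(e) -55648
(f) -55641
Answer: d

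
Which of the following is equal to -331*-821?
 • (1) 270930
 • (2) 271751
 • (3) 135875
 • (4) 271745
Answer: 2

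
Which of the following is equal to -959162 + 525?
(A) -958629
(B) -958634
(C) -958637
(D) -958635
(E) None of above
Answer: C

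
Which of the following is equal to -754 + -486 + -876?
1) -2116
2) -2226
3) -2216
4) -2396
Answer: 1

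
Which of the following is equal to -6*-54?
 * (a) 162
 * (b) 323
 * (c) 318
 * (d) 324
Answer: d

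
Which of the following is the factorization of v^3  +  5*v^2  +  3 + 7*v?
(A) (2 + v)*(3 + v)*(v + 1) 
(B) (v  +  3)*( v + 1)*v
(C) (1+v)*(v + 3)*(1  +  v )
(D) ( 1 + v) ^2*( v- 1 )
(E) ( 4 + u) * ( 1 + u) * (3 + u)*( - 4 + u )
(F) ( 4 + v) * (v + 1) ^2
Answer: C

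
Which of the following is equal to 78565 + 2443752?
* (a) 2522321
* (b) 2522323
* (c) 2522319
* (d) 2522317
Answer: d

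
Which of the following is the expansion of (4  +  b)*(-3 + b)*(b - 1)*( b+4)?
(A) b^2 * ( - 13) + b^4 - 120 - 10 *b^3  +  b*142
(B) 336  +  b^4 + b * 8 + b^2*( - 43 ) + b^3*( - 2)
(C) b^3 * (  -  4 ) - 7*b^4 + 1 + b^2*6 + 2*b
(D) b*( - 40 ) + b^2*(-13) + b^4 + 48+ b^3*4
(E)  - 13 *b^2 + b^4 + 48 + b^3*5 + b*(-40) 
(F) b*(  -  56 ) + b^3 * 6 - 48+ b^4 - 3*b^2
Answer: D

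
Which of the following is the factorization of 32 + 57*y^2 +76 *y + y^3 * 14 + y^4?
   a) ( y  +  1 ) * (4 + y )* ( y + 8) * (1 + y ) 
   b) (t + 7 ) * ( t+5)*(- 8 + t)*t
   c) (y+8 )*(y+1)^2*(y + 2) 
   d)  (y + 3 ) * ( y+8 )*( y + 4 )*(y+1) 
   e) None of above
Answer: a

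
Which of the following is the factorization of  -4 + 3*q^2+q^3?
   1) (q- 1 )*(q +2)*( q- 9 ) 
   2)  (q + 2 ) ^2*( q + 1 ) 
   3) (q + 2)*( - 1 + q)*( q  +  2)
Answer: 3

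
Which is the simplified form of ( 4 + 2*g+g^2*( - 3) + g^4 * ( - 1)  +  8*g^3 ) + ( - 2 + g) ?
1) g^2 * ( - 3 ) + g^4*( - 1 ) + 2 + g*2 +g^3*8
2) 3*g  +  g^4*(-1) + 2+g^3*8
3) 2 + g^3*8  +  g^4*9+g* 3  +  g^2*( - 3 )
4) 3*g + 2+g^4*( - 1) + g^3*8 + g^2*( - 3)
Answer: 4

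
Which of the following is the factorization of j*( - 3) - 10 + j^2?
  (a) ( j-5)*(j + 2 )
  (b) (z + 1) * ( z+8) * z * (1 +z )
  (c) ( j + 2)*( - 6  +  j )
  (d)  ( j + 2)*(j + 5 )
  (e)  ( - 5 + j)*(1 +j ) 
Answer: a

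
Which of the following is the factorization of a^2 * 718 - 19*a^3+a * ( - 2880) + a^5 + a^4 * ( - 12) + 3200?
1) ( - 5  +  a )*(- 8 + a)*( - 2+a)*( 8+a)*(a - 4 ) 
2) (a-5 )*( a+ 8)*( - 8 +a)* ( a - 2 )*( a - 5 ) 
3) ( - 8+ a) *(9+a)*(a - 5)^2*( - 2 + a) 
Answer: 2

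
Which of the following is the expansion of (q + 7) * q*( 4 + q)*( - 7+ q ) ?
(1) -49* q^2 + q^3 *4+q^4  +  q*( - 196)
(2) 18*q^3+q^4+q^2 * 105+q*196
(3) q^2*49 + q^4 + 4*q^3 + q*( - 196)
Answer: 1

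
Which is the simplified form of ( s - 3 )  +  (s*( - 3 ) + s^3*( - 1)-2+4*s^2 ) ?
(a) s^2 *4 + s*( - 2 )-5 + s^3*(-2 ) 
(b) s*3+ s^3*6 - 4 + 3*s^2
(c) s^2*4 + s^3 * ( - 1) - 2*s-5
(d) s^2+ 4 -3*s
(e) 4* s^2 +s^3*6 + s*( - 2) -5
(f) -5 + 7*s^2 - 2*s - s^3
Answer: c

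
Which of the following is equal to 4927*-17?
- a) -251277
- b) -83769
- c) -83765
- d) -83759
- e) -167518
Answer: d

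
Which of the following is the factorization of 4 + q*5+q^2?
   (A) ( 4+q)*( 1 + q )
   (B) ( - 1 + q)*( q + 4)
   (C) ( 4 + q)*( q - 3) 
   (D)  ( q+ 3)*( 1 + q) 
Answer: A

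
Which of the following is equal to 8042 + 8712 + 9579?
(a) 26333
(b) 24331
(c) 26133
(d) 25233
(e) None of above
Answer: a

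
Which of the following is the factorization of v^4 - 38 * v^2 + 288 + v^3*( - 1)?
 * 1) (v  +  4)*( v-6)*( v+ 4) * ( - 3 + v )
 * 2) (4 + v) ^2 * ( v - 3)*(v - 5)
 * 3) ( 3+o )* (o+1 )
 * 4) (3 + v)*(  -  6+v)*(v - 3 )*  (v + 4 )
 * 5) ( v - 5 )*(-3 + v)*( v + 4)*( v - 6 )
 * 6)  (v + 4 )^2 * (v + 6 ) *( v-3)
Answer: 1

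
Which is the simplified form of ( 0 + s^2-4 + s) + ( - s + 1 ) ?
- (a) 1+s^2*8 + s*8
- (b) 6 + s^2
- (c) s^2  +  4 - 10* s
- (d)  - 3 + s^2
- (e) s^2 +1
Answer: d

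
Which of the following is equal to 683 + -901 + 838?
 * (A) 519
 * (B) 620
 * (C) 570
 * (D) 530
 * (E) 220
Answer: B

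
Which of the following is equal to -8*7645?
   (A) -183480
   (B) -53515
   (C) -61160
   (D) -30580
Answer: C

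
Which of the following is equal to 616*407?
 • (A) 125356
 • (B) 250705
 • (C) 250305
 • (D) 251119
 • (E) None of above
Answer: E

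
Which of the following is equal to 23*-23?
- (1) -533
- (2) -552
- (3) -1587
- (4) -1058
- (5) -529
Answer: 5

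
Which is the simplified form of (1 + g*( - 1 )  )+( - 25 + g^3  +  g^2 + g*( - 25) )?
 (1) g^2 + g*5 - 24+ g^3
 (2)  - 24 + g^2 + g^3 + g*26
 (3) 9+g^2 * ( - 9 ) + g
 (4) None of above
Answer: 4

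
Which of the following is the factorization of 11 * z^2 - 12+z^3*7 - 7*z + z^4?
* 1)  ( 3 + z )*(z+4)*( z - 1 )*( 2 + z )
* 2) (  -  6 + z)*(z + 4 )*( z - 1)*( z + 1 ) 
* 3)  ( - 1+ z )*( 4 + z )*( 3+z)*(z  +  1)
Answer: 3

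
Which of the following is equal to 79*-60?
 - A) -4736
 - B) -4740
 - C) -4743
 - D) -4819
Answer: B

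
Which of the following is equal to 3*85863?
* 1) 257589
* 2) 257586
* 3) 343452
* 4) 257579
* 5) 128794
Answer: 1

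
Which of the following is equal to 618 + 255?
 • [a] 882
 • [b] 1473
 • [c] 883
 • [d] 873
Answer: d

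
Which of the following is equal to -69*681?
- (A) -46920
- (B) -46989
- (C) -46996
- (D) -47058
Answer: B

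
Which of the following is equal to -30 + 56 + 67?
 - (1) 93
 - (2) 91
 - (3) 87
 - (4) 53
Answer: 1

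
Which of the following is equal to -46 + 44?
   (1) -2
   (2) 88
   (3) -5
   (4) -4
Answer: 1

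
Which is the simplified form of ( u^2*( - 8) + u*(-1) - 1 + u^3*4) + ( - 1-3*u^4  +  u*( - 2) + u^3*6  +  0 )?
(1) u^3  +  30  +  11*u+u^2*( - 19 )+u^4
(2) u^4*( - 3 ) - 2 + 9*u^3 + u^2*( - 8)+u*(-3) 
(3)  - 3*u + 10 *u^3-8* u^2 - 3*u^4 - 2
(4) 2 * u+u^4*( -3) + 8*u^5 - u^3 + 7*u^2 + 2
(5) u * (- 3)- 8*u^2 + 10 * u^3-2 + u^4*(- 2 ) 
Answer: 3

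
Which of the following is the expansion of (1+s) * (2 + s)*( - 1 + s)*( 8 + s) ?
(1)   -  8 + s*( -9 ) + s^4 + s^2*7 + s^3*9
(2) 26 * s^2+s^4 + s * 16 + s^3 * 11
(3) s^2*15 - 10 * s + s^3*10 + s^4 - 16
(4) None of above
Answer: 3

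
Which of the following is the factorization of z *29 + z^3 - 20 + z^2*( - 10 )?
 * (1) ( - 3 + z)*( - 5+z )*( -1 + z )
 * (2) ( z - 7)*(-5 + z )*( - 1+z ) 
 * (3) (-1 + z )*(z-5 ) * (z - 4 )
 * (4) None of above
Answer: 3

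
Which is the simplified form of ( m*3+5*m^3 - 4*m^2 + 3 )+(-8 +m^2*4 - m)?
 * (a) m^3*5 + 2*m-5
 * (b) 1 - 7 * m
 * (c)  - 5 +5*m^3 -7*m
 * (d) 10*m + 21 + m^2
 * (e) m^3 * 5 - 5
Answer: a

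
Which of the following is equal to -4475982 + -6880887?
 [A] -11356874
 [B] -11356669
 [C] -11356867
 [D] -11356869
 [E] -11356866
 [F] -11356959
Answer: D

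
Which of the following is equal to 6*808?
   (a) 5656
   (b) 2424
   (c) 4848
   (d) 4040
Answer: c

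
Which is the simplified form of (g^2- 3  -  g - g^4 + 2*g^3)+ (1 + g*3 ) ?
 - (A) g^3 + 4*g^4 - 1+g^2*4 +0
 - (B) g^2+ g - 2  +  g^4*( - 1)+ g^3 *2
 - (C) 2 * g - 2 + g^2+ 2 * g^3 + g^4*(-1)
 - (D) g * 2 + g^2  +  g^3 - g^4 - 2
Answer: C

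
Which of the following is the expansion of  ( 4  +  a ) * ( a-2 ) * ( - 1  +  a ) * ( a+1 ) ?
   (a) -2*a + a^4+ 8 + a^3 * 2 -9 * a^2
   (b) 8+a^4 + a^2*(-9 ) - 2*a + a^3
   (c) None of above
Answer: a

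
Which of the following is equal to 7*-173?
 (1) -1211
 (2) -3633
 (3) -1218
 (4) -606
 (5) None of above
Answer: 1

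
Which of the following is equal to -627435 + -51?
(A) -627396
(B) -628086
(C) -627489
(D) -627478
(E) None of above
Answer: E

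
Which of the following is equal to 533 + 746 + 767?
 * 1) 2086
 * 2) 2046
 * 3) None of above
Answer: 2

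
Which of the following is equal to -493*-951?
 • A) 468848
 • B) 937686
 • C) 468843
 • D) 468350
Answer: C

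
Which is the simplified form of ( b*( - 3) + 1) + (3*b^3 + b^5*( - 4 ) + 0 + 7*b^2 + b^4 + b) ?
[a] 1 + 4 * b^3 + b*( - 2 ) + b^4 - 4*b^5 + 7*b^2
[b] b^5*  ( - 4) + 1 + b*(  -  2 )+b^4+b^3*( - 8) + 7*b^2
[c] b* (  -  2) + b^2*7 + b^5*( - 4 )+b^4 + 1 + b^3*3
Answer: c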